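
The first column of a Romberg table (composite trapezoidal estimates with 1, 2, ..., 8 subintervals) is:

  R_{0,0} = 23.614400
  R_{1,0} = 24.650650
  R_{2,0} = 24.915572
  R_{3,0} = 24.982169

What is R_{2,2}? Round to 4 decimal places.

R_{1,1} = 24.650650 + (24.650650 − 23.614400)/3 = 24.996067
R_{2,1} = 24.915572 + (24.915572 − 24.650650)/3 = 25.003879
R_{2,2} = (16·25.003879 − 24.996067) / 15 = 25.004400

25.0044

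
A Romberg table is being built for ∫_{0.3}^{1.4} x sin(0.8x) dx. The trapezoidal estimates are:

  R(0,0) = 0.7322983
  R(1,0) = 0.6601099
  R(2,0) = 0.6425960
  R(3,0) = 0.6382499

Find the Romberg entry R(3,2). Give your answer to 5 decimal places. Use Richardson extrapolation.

Richardson extrapolation on the trapezoidal column (denominator 4−1=3):
R(2,1) = 0.6425960 + (0.6425960 − 0.6601099)/3 = 0.6367580
R(3,1) = (4·0.6382499 − 0.6425960) / 3 = 0.6368012
R(3,2) = (16·0.6368012 − 0.6367580) / 15 = 0.6368041
(Column j=1 coincides with Simpson's rule on the same nodes.)

0.63680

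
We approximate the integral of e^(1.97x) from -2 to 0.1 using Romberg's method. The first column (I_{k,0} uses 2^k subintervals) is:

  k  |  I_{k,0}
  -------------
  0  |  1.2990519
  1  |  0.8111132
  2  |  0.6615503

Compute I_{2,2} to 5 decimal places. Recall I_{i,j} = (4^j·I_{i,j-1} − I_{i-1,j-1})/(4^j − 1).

0.60924

I_{1,1} = 0.8111132 + (0.8111132 − 1.2990519)/3 = 0.6484670
I_{2,1} = 0.6615503 + (0.6615503 − 0.8111132)/3 = 0.6116960
I_{2,2} = (16·0.6116960 − 0.6484670) / 15 = 0.6092446
(Column j=1 coincides with Simpson's rule on the same nodes.)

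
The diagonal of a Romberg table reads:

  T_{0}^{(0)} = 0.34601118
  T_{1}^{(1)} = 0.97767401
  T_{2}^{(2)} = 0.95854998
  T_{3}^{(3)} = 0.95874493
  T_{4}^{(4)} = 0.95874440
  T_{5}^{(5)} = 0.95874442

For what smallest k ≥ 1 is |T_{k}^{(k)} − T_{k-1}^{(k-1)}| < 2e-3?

k = 3

|T_{1}^{(1)} − T_{0}^{(0)}| = 0.63166283 ≥ 2e-3
|T_{2}^{(2)} − T_{1}^{(1)}| = 0.01912403 ≥ 2e-3
|T_{3}^{(3)} − T_{2}^{(2)}| = 0.00019495 < 2e-3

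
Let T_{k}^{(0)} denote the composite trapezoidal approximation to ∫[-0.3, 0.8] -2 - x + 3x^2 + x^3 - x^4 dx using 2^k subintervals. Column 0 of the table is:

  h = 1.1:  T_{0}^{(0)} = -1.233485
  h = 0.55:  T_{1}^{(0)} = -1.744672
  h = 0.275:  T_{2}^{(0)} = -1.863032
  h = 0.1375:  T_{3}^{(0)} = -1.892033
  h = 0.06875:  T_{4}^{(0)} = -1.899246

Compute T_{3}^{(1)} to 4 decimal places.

-1.9017

T_{3}^{(1)} = -1.892033 + (-1.892033 − (-1.863032))/3 = -1.901700
(Column j=1 coincides with Simpson's rule on the same nodes.)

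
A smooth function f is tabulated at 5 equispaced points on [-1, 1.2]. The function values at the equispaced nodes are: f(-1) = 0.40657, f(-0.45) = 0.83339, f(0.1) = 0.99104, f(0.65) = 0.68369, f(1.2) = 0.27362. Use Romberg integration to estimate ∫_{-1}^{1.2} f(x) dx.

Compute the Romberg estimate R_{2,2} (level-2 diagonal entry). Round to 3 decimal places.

1.594

R_{0,0} (trapezoid, 1 panel, h=2.2000): 0.74821
R_{1,0} (trapezoid, 2 panels, h=1.1000): 1.46425
R_{2,0} (trapezoid, 4 panels, h=0.5500): 1.56652
R_{1,1} = 1.46425 + (1.46425 − 0.74821)/3 = 1.70293
R_{2,1} = 1.56652 + (1.56652 − 1.46425)/3 = 1.60061
R_{2,2} = 1.60061 + (1.60061 − 1.70293)/15 = 1.59379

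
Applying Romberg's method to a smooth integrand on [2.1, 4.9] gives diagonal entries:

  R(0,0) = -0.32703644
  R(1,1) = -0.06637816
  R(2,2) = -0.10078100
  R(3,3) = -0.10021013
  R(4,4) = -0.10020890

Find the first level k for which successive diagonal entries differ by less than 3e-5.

k = 4

|R(1,1) − R(0,0)| = 0.26065828 ≥ 3e-5
|R(2,2) − R(1,1)| = 0.03440284 ≥ 3e-5
|R(3,3) − R(2,2)| = 0.00057087 ≥ 3e-5
|R(4,4) − R(3,3)| = 0.00000123 < 3e-5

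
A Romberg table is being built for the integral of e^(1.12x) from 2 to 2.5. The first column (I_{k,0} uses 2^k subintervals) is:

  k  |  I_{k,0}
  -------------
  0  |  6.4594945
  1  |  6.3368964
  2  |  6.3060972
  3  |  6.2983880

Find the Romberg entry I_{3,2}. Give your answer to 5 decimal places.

Richardson extrapolation on the trapezoidal column (denominator 4−1=3):
I_{2,1} = 6.3060972 + (6.3060972 − 6.3368964)/3 = 6.2958308
I_{3,1} = 6.2983880 + (6.2983880 − 6.3060972)/3 = 6.2958183
I_{3,2} = (16·6.2958183 − 6.2958308) / 15 = 6.2958175

6.29582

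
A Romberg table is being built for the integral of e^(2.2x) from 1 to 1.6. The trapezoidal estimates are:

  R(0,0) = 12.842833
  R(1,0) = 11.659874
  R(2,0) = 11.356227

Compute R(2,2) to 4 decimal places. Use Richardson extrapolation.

11.2543

R(1,1) = (4·11.659874 − 12.842833) / 3 = 11.265554
R(2,1) = 11.356227 + (11.356227 − 11.659874)/3 = 11.255011
R(2,2) = (16·11.255011 − 11.265554) / 15 = 11.254308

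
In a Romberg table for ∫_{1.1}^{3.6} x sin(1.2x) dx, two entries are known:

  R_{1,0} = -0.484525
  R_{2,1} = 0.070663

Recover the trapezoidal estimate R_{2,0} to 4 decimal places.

From R_{2,1} = (4·R_{2,0} − R_{1,0})/3, solve for R_{2,0}:
4·R_{2,0} = 3·0.070663 + (-0.484525) = -0.272536
R_{2,0} = -0.068134

-0.0681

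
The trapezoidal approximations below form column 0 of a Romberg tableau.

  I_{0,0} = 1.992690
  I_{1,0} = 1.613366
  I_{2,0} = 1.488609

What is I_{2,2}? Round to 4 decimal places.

Richardson extrapolation on the trapezoidal column (denominator 4−1=3):
I_{1,1} = (4·1.613366 − 1.992690) / 3 = 1.486925
I_{2,1} = 1.488609 + (1.488609 − 1.613366)/3 = 1.447023
I_{2,2} = (16·1.447023 − 1.486925) / 15 = 1.444363

1.4444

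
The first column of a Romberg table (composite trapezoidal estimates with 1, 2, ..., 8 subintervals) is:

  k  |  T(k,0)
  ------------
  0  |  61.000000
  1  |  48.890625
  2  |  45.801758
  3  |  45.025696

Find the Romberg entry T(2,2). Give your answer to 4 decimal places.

T(1,1) = (4·48.890625 − 61.000000) / 3 = 44.854167
T(2,1) = (4·45.801758 − 48.890625) / 3 = 44.772136
T(2,2) = 44.772136 + (44.772136 − 44.854167)/15 = 44.766667

44.7667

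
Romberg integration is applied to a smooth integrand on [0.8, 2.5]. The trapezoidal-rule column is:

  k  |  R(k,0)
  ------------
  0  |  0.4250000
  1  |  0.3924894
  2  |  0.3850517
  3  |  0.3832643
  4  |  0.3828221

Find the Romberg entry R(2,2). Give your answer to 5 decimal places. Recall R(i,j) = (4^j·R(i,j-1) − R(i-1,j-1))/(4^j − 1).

Richardson extrapolation on the trapezoidal column (denominator 4−1=3):
R(1,1) = (4·0.3924894 − 0.4250000) / 3 = 0.3816525
R(2,1) = 0.3850517 + (0.3850517 − 0.3924894)/3 = 0.3825725
R(2,2) = (16·0.3825725 − 0.3816525) / 15 = 0.3826338
(Column j=1 coincides with Simpson's rule on the same nodes.)

0.38263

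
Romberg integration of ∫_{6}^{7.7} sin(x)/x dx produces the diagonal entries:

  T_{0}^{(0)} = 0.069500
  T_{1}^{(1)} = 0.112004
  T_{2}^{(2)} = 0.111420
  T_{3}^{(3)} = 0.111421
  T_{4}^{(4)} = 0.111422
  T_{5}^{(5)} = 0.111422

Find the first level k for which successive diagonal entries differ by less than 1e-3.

k = 2

|T_{1}^{(1)} − T_{0}^{(0)}| = 0.042504 ≥ 1e-3
|T_{2}^{(2)} − T_{1}^{(1)}| = 0.000584 < 1e-3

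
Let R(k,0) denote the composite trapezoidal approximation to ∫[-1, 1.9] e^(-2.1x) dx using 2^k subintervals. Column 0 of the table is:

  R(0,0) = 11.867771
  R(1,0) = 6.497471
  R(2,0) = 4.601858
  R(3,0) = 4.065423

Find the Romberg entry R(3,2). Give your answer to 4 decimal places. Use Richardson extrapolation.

Richardson extrapolation on the trapezoidal column (denominator 4−1=3):
R(2,1) = 4.601858 + (4.601858 − 6.497471)/3 = 3.969987
R(3,1) = 4.065423 + (4.065423 − 4.601858)/3 = 3.886611
R(3,2) = 3.886611 + (3.886611 − 3.969987)/15 = 3.881053

3.8811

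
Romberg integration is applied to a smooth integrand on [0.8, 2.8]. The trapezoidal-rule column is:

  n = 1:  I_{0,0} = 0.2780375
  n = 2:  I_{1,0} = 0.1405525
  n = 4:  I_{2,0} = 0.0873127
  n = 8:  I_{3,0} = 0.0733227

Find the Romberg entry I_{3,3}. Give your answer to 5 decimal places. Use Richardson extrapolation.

0.06861

Richardson extrapolation on the trapezoidal column (denominator 4−1=3):
I_{1,1} = 0.1405525 + (0.1405525 − 0.2780375)/3 = 0.0947242
I_{2,1} = (4·0.0873127 − 0.1405525) / 3 = 0.0695661
I_{3,1} = 0.0733227 + (0.0733227 − 0.0873127)/3 = 0.0686594
I_{2,2} = 0.0695661 + (0.0695661 − 0.0947242)/15 = 0.0678889
I_{3,2} = (16·0.0686594 − 0.0695661) / 15 = 0.0685990
I_{3,3} = 0.0685990 + (0.0685990 − 0.0678889)/63 = 0.0686103
(Column j=1 coincides with Simpson's rule on the same nodes.)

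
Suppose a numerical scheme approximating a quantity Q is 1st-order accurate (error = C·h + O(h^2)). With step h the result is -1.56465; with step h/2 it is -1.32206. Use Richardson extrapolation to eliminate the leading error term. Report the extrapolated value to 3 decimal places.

-1.079

Extrapolated value = (2·A(h/2) − A(h)) / (2 − 1)
= (2·(-1.32206) − (-1.56465)) / 1
= -1.07947 / 1 = -1.07947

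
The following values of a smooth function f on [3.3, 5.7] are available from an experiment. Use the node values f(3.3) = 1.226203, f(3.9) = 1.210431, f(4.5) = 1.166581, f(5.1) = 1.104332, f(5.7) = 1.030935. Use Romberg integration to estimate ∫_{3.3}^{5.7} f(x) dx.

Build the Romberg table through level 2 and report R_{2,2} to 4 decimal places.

R_{0,0} (trapezoid, 1 panel, h=2.4000): 2.708566
R_{1,0} (trapezoid, 2 panels, h=1.2000): 2.754180
R_{2,0} (trapezoid, 4 panels, h=0.6000): 2.765948
R_{1,1} = 2.754180 + (2.754180 − 2.708566)/3 = 2.769385
R_{2,1} = 2.765948 + (2.765948 − 2.754180)/3 = 2.769871
R_{2,2} = 2.769871 + (2.769871 − 2.769385)/15 = 2.769903

2.7699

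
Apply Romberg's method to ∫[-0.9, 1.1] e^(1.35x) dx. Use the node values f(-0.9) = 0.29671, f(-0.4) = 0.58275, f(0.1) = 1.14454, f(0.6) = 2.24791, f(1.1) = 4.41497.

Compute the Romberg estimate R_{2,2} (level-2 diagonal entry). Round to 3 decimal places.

3.051

R_{0,0} (trapezoid, 1 panel, h=2.0000): 4.71168
R_{1,0} (trapezoid, 2 panels, h=1.0000): 3.50038
R_{2,0} (trapezoid, 4 panels, h=0.5000): 3.16552
R_{1,1} = 3.50038 + (3.50038 − 4.71168)/3 = 3.09661
R_{2,1} = 3.16552 + (3.16552 − 3.50038)/3 = 3.05390
R_{2,2} = 3.05390 + (3.05390 − 3.09661)/15 = 3.05105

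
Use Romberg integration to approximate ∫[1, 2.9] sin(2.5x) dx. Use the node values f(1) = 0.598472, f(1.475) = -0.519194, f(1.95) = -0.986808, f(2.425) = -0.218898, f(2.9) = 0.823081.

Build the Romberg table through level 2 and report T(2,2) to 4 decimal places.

T(0,0) (trapezoid, 1 panel, h=1.9000): 1.350475
T(1,0) (trapezoid, 2 panels, h=0.9500): -0.262230
T(2,0) (trapezoid, 4 panels, h=0.4750): -0.481709
T(1,1) = -0.262230 + (-0.262230 − 1.350475)/3 = -0.799798
T(2,1) = -0.481709 + (-0.481709 − (-0.262230))/3 = -0.554869
T(2,2) = -0.554869 + (-0.554869 − (-0.799798))/15 = -0.538540

-0.5385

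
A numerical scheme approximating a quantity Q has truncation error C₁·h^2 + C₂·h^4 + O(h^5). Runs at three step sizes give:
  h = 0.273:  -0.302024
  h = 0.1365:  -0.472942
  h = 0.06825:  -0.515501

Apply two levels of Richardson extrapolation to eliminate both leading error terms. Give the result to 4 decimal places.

-0.5297

First eliminate the h^2 term (factor 2^2 = 4):
  B₁ = (4·(-0.472942) − (-0.302024))/3 = -0.529915
  B₂ = (4·(-0.515501) − (-0.472942))/3 = -0.529687
Then eliminate the h^4 term (factor 2^4 = 16):
  (16·(-0.529687) − (-0.529915))/15 = -0.529672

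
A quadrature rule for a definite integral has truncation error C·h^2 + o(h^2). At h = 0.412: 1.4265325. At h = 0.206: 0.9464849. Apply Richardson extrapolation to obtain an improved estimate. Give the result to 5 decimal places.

The leading error scales as h^2; refining by a factor of 2 reduces it by 2^2 = 4.
Extrapolated value = (4·A(h/2) − A(h)) / (4 − 1)
= (4·0.9464849 − 1.4265325) / 3
= 2.3594071 / 3 = 0.7864690

0.78647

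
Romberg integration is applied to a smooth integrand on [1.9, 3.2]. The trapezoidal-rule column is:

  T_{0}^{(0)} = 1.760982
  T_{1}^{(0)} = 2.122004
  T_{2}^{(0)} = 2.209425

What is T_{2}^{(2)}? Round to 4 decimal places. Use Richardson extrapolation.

2.2383

Richardson extrapolation on the trapezoidal column (denominator 4−1=3):
T_{1}^{(1)} = 2.122004 + (2.122004 − 1.760982)/3 = 2.242345
T_{2}^{(1)} = (4·2.209425 − 2.122004) / 3 = 2.238565
T_{2}^{(2)} = 2.238565 + (2.238565 − 2.242345)/15 = 2.238313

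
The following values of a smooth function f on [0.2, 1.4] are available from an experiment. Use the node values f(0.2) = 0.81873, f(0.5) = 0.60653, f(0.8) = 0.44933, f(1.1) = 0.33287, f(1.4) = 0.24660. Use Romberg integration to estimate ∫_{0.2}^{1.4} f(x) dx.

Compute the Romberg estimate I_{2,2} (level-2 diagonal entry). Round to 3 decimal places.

0.572

I_{0,0} (trapezoid, 1 panel, h=1.2000): 0.63920
I_{1,0} (trapezoid, 2 panels, h=0.6000): 0.58920
I_{2,0} (trapezoid, 4 panels, h=0.3000): 0.57642
I_{1,1} = 0.58920 + (0.58920 − 0.63920)/3 = 0.57253
I_{2,1} = 0.57642 + (0.57642 − 0.58920)/3 = 0.57216
I_{2,2} = 0.57216 + (0.57216 − 0.57253)/15 = 0.57214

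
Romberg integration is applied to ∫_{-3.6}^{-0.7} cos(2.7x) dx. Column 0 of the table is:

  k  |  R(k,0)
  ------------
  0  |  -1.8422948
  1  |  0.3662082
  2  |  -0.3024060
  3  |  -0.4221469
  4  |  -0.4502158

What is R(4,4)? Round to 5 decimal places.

-0.45945

Richardson extrapolation on the trapezoidal column (denominator 4−1=3):
R(1,1) = (4·0.3662082 − (-1.8422948)) / 3 = 1.1023759
R(2,1) = -0.3024060 + (-0.3024060 − 0.3662082)/3 = -0.5252774
R(3,1) = -0.4221469 + (-0.4221469 − (-0.3024060))/3 = -0.4620605
R(4,1) = -0.4502158 + (-0.4502158 − (-0.4221469))/3 = -0.4595721
R(2,2) = -0.5252774 + (-0.5252774 − 1.1023759)/15 = -0.6337876
R(3,2) = (16·(-0.4620605) − (-0.5252774)) / 15 = -0.4578460
R(4,2) = -0.4595721 + (-0.4595721 − (-0.4620605))/15 = -0.4594062
R(3,3) = -0.4578460 + (-0.4578460 − (-0.6337876))/63 = -0.4550533
R(4,3) = -0.4594062 + (-0.4594062 − (-0.4578460))/63 = -0.4594310
R(4,4) = (256·(-0.4594310) − (-0.4550533)) / 255 = -0.4594482
(Column j=1 coincides with Simpson's rule on the same nodes.)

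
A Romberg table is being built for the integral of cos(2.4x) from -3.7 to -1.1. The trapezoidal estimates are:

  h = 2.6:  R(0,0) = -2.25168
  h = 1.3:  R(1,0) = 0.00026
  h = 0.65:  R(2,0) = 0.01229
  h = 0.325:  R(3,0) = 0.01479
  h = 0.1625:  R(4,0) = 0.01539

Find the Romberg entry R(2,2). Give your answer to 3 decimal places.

-0.033

Richardson extrapolation on the trapezoidal column (denominator 4−1=3):
R(1,1) = (4·0.00026 − (-2.25168)) / 3 = 0.75091
R(2,1) = (4·0.01229 − 0.00026) / 3 = 0.01630
R(2,2) = 0.01630 + (0.01630 − 0.75091)/15 = -0.03267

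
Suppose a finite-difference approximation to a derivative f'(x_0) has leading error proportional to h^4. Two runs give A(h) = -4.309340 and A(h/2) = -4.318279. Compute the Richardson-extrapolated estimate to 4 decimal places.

Extrapolated value = (16·A(h/2) − A(h)) / (16 − 1)
= (16·(-4.318279) − (-4.309340)) / 15
= -64.783124 / 15 = -4.318875

-4.3189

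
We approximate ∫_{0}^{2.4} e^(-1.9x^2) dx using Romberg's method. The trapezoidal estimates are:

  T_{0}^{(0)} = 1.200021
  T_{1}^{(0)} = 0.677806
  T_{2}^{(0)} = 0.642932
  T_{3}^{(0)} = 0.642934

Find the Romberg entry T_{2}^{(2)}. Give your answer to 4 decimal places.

Richardson extrapolation on the trapezoidal column (denominator 4−1=3):
T_{1}^{(1)} = 0.677806 + (0.677806 − 1.200021)/3 = 0.503734
T_{2}^{(1)} = 0.642932 + (0.642932 − 0.677806)/3 = 0.631307
T_{2}^{(2)} = (16·0.631307 − 0.503734) / 15 = 0.639812

0.6398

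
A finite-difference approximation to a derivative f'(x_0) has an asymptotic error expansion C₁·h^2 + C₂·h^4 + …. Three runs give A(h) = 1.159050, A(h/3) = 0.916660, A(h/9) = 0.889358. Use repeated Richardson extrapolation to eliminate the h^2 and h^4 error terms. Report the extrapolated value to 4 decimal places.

0.8859

First eliminate the h^2 term (factor 3^2 = 9):
  B₁ = (9·0.916660 − 1.159050)/8 = 0.886361
  B₂ = (9·0.889358 − 0.916660)/8 = 0.885945
Then eliminate the h^4 term (factor 3^4 = 81):
  (81·0.885945 − 0.886361)/80 = 0.885940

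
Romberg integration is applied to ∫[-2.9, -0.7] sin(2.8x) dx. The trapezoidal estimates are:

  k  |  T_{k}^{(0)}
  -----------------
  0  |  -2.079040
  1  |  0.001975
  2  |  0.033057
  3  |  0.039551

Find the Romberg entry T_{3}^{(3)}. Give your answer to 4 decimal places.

0.0423

Richardson extrapolation on the trapezoidal column (denominator 4−1=3):
T_{1}^{(1)} = 0.001975 + (0.001975 − (-2.079040))/3 = 0.695647
T_{2}^{(1)} = (4·0.033057 − 0.001975) / 3 = 0.043418
T_{3}^{(1)} = 0.039551 + (0.039551 − 0.033057)/3 = 0.041716
T_{2}^{(2)} = (16·0.043418 − 0.695647) / 15 = -0.000064
T_{3}^{(2)} = (16·0.041716 − 0.043418) / 15 = 0.041603
T_{3}^{(3)} = 0.041603 + (0.041603 − (-0.000064))/63 = 0.042264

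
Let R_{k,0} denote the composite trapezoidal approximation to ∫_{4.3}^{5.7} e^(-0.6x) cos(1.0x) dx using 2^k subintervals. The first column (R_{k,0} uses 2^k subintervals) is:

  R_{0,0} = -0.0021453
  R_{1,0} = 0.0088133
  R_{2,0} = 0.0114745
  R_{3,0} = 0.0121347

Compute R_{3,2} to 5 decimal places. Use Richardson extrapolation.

Richardson extrapolation on the trapezoidal column (denominator 4−1=3):
R_{2,1} = 0.0114745 + (0.0114745 − 0.0088133)/3 = 0.0123616
R_{3,1} = (4·0.0121347 − 0.0114745) / 3 = 0.0123548
R_{3,2} = (16·0.0123548 − 0.0123616) / 15 = 0.0123543

0.01235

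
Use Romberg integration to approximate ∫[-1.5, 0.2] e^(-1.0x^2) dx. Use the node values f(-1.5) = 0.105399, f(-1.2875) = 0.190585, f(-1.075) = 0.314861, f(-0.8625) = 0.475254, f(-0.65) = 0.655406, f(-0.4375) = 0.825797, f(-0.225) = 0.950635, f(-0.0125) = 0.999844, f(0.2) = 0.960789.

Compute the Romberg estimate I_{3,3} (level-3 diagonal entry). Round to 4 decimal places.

1.0535

I_{0,0} (trapezoid, 1 panel, h=1.7000): 0.906260
I_{1,0} (trapezoid, 2 panels, h=0.8500): 1.010225
I_{2,0} (trapezoid, 4 panels, h=0.4250): 1.042948
I_{3,0} (trapezoid, 8 panels, h=0.2125): 1.050914
I_{1,1} = 1.010225 + (1.010225 − 0.906260)/3 = 1.044880
I_{2,1} = 1.042948 + (1.042948 − 1.010225)/3 = 1.053856
I_{3,1} = 1.050914 + (1.050914 − 1.042948)/3 = 1.053569
I_{2,2} = 1.053856 + (1.053856 − 1.044880)/15 = 1.054454
I_{3,2} = 1.053569 + (1.053569 − 1.053856)/15 = 1.053550
I_{3,3} = 1.053550 + (1.053550 − 1.054454)/63 = 1.053536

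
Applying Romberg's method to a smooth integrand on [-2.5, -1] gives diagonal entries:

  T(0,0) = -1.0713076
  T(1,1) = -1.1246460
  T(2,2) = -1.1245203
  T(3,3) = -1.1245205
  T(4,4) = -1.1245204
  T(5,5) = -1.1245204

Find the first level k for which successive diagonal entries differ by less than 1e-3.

k = 2

|T(1,1) − T(0,0)| = 0.0533384 ≥ 1e-3
|T(2,2) − T(1,1)| = 0.0001257 < 1e-3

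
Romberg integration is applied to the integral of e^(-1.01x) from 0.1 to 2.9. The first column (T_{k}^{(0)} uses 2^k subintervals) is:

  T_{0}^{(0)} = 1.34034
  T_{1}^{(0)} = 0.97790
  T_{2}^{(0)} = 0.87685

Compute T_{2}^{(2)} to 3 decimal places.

0.842

T_{1}^{(1)} = 0.97790 + (0.97790 − 1.34034)/3 = 0.85709
T_{2}^{(1)} = 0.87685 + (0.87685 − 0.97790)/3 = 0.84317
T_{2}^{(2)} = (16·0.84317 − 0.85709) / 15 = 0.84224
(Column j=1 coincides with Simpson's rule on the same nodes.)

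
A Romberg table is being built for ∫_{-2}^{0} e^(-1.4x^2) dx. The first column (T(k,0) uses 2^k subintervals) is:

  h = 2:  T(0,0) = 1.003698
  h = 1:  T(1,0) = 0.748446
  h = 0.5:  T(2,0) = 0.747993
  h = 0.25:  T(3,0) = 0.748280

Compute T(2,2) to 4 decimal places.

T(1,1) = 0.748446 + (0.748446 − 1.003698)/3 = 0.663362
T(2,1) = 0.747993 + (0.747993 − 0.748446)/3 = 0.747842
T(2,2) = 0.747842 + (0.747842 − 0.663362)/15 = 0.753474
(Column j=1 coincides with Simpson's rule on the same nodes.)

0.7535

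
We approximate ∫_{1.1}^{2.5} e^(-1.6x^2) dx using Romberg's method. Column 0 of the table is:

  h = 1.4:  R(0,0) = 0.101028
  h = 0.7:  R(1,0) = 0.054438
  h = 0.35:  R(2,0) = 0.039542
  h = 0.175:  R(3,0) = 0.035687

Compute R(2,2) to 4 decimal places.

0.0343

Richardson extrapolation on the trapezoidal column (denominator 4−1=3):
R(1,1) = 0.054438 + (0.054438 − 0.101028)/3 = 0.038908
R(2,1) = (4·0.039542 − 0.054438) / 3 = 0.034577
R(2,2) = (16·0.034577 − 0.038908) / 15 = 0.034288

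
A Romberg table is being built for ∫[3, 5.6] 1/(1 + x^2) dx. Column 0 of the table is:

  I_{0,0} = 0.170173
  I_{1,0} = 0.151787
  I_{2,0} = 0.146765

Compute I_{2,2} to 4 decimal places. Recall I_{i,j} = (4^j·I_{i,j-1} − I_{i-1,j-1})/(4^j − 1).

0.1451

Richardson extrapolation on the trapezoidal column (denominator 4−1=3):
I_{1,1} = 0.151787 + (0.151787 − 0.170173)/3 = 0.145658
I_{2,1} = (4·0.146765 − 0.151787) / 3 = 0.145091
I_{2,2} = (16·0.145091 − 0.145658) / 15 = 0.145053
(Column j=1 coincides with Simpson's rule on the same nodes.)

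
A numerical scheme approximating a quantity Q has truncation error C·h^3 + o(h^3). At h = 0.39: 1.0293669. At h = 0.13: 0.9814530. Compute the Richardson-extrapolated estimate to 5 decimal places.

0.97961

The leading error scales as h^3; refining by a factor of 3 reduces it by 3^3 = 27.
Extrapolated value = (27·A(h/3) − A(h)) / (27 − 1)
= (27·0.9814530 − 1.0293669) / 26
= 25.4698641 / 26 = 0.9796102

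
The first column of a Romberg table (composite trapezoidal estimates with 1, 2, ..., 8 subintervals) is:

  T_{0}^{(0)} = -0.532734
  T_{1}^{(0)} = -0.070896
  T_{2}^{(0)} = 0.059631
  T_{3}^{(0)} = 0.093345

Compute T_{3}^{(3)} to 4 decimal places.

0.1047

Richardson extrapolation on the trapezoidal column (denominator 4−1=3):
T_{1}^{(1)} = (4·(-0.070896) − (-0.532734)) / 3 = 0.083050
T_{2}^{(1)} = (4·0.059631 − (-0.070896)) / 3 = 0.103140
T_{3}^{(1)} = (4·0.093345 − 0.059631) / 3 = 0.104583
T_{2}^{(2)} = (16·0.103140 − 0.083050) / 15 = 0.104479
T_{3}^{(2)} = (16·0.104583 − 0.103140) / 15 = 0.104679
T_{3}^{(3)} = (64·0.104679 − 0.104479) / 63 = 0.104682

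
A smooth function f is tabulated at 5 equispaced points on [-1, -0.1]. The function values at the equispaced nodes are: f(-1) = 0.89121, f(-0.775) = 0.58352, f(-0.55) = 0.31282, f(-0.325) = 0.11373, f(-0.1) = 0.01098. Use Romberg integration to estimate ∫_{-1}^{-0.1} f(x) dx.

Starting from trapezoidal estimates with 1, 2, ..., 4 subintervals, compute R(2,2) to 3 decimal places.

R(0,0) (trapezoid, 1 panel, h=0.9000): 0.40599
R(1,0) (trapezoid, 2 panels, h=0.4500): 0.34376
R(2,0) (trapezoid, 4 panels, h=0.2250): 0.32876
R(1,1) = 0.34376 + (0.34376 − 0.40599)/3 = 0.32302
R(2,1) = 0.32876 + (0.32876 − 0.34376)/3 = 0.32376
R(2,2) = 0.32376 + (0.32376 − 0.32302)/15 = 0.32381

0.324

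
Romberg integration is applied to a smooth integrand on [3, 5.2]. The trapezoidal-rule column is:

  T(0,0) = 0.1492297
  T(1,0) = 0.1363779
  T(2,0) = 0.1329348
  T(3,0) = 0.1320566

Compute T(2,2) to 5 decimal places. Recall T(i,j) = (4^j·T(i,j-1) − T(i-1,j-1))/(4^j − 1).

Richardson extrapolation on the trapezoidal column (denominator 4−1=3):
T(1,1) = (4·0.1363779 − 0.1492297) / 3 = 0.1320940
T(2,1) = 0.1329348 + (0.1329348 − 0.1363779)/3 = 0.1317871
T(2,2) = (16·0.1317871 − 0.1320940) / 15 = 0.1317666

0.13177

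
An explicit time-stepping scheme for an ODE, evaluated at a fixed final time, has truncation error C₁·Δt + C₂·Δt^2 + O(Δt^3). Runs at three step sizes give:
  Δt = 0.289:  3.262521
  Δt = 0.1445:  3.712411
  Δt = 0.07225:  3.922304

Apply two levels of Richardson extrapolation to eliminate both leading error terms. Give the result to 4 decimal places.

First eliminate the Δt term (factor 2^1 = 2):
  B₁ = (2·3.712411 − 3.262521)/1 = 4.162301
  B₂ = (2·3.922304 − 3.712411)/1 = 4.132197
Then eliminate the Δt^2 term (factor 2^2 = 4):
  (4·4.132197 − 4.162301)/3 = 4.122162

4.1222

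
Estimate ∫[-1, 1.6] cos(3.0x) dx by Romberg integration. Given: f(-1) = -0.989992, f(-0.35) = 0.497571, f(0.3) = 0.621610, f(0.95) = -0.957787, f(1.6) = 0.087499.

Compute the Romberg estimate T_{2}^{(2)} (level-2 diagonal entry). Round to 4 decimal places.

T_{0}^{(0)} (trapezoid, 1 panel, h=2.6000): -1.173241
T_{1}^{(0)} (trapezoid, 2 panels, h=1.3000): 0.221473
T_{2}^{(0)} (trapezoid, 4 panels, h=0.6500): -0.188404
T_{1}^{(1)} = 0.221473 + (0.221473 − (-1.173241))/3 = 0.686378
T_{2}^{(1)} = -0.188404 + (-0.188404 − 0.221473)/3 = -0.325030
T_{2}^{(2)} = -0.325030 + (-0.325030 − 0.686378)/15 = -0.392457

-0.3925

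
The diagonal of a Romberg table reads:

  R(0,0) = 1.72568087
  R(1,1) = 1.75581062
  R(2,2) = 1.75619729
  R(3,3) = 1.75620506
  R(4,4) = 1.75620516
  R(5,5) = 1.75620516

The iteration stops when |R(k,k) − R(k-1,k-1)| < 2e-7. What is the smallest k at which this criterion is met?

k = 4

|R(1,1) − R(0,0)| = 0.03012975 ≥ 2e-7
|R(2,2) − R(1,1)| = 0.00038667 ≥ 2e-7
|R(3,3) − R(2,2)| = 0.00000777 ≥ 2e-7
|R(4,4) − R(3,3)| = 0.00000010 < 2e-7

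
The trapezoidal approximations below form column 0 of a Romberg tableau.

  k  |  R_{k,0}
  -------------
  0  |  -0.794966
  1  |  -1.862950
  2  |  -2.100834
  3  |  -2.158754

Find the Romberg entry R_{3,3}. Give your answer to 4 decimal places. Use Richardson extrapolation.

-2.1779

Richardson extrapolation on the trapezoidal column (denominator 4−1=3):
R_{1,1} = (4·(-1.862950) − (-0.794966)) / 3 = -2.218945
R_{2,1} = (4·(-2.100834) − (-1.862950)) / 3 = -2.180129
R_{3,1} = (4·(-2.158754) − (-2.100834)) / 3 = -2.178061
R_{2,2} = -2.180129 + (-2.180129 − (-2.218945))/15 = -2.177541
R_{3,2} = (16·(-2.178061) − (-2.180129)) / 15 = -2.177923
R_{3,3} = -2.177923 + (-2.177923 − (-2.177541))/63 = -2.177929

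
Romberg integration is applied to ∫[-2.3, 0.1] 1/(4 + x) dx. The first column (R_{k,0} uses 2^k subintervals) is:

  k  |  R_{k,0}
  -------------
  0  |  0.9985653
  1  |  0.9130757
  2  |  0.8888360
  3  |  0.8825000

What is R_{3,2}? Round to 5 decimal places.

0.88036

Richardson extrapolation on the trapezoidal column (denominator 4−1=3):
R_{2,1} = (4·0.8888360 − 0.9130757) / 3 = 0.8807561
R_{3,1} = (4·0.8825000 − 0.8888360) / 3 = 0.8803880
R_{3,2} = 0.8803880 + (0.8803880 − 0.8807561)/15 = 0.8803635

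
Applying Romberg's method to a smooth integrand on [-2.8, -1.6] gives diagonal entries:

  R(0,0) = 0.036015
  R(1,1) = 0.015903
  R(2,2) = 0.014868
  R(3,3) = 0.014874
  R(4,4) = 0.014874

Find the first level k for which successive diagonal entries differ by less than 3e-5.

k = 3

|R(1,1) − R(0,0)| = 0.020112 ≥ 3e-5
|R(2,2) − R(1,1)| = 0.001035 ≥ 3e-5
|R(3,3) − R(2,2)| = 0.000006 < 3e-5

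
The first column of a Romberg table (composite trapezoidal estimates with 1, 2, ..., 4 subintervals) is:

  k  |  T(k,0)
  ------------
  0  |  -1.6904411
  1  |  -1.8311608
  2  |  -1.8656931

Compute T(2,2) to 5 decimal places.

-1.87715

Richardson extrapolation on the trapezoidal column (denominator 4−1=3):
T(1,1) = -1.8311608 + (-1.8311608 − (-1.6904411))/3 = -1.8780674
T(2,1) = -1.8656931 + (-1.8656931 − (-1.8311608))/3 = -1.8772039
T(2,2) = -1.8772039 + (-1.8772039 − (-1.8780674))/15 = -1.8771463
(Column j=1 coincides with Simpson's rule on the same nodes.)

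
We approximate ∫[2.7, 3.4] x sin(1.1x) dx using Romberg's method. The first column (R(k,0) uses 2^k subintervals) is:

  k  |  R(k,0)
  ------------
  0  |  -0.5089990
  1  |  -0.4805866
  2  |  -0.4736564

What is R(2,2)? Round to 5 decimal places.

-0.47136

R(1,1) = -0.4805866 + (-0.4805866 − (-0.5089990))/3 = -0.4711158
R(2,1) = (4·(-0.4736564) − (-0.4805866)) / 3 = -0.4713463
R(2,2) = -0.4713463 + (-0.4713463 − (-0.4711158))/15 = -0.4713617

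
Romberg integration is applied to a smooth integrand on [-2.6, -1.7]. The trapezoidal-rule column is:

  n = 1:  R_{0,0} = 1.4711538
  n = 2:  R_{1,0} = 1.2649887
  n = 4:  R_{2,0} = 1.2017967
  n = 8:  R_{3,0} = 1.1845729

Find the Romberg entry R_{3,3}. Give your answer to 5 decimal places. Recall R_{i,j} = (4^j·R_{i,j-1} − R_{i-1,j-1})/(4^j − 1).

Richardson extrapolation on the trapezoidal column (denominator 4−1=3):
R_{1,1} = 1.2649887 + (1.2649887 − 1.4711538)/3 = 1.1962670
R_{2,1} = (4·1.2017967 − 1.2649887) / 3 = 1.1807327
R_{3,1} = (4·1.1845729 − 1.2017967) / 3 = 1.1788316
R_{2,2} = 1.1807327 + (1.1807327 − 1.1962670)/15 = 1.1796971
R_{3,2} = 1.1788316 + (1.1788316 − 1.1807327)/15 = 1.1787049
R_{3,3} = (64·1.1787049 − 1.1796971) / 63 = 1.1786892

1.17869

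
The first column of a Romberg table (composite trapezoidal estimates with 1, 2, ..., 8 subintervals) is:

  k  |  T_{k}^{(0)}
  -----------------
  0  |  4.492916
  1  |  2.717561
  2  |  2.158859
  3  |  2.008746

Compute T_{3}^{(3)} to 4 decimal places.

1.9577

Richardson extrapolation on the trapezoidal column (denominator 4−1=3):
T_{1}^{(1)} = (4·2.717561 − 4.492916) / 3 = 2.125776
T_{2}^{(1)} = (4·2.158859 − 2.717561) / 3 = 1.972625
T_{3}^{(1)} = (4·2.008746 − 2.158859) / 3 = 1.958708
T_{2}^{(2)} = 1.972625 + (1.972625 − 2.125776)/15 = 1.962415
T_{3}^{(2)} = (16·1.958708 − 1.972625) / 15 = 1.957780
T_{3}^{(3)} = 1.957780 + (1.957780 − 1.962415)/63 = 1.957706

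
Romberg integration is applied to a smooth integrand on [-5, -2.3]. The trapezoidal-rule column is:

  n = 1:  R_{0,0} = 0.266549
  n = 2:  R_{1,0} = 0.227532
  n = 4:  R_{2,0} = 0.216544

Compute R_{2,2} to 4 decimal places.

R_{1,1} = (4·0.227532 − 0.266549) / 3 = 0.214526
R_{2,1} = (4·0.216544 − 0.227532) / 3 = 0.212881
R_{2,2} = (16·0.212881 − 0.214526) / 15 = 0.212771

0.2128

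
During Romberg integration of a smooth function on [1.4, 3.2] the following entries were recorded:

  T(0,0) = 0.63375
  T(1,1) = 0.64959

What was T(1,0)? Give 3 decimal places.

0.646

From T(1,1) = (4·T(1,0) − T(0,0))/3, solve for T(1,0):
4·T(1,0) = 3·0.64959 + 0.63375 = 2.58252
T(1,0) = 0.64563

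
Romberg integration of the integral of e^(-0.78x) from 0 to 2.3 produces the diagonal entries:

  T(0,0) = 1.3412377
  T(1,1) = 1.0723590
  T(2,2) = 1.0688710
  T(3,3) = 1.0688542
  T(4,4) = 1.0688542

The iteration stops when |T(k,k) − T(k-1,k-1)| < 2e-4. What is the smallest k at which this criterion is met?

|T(1,1) − T(0,0)| = 0.2688787 ≥ 2e-4
|T(2,2) − T(1,1)| = 0.0034880 ≥ 2e-4
|T(3,3) − T(2,2)| = 0.0000168 < 2e-4

k = 3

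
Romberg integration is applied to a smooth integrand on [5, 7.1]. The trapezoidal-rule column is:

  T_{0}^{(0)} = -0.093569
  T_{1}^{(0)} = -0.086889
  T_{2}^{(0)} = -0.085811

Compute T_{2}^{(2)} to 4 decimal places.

-0.0855

Richardson extrapolation on the trapezoidal column (denominator 4−1=3):
T_{1}^{(1)} = -0.086889 + (-0.086889 − (-0.093569))/3 = -0.084662
T_{2}^{(1)} = -0.085811 + (-0.085811 − (-0.086889))/3 = -0.085452
T_{2}^{(2)} = (16·(-0.085452) − (-0.084662)) / 15 = -0.085505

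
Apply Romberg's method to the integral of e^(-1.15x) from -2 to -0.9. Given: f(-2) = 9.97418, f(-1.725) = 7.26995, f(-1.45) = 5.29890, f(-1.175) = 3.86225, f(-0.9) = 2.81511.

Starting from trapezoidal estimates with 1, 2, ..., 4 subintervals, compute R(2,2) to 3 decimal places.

6.225

R(0,0) (trapezoid, 1 panel, h=1.1000): 7.03411
R(1,0) (trapezoid, 2 panels, h=0.5500): 6.43145
R(2,0) (trapezoid, 4 panels, h=0.2750): 6.27708
R(1,1) = 6.43145 + (6.43145 − 7.03411)/3 = 6.23056
R(2,1) = 6.27708 + (6.27708 − 6.43145)/3 = 6.22562
R(2,2) = 6.22562 + (6.22562 − 6.23056)/15 = 6.22529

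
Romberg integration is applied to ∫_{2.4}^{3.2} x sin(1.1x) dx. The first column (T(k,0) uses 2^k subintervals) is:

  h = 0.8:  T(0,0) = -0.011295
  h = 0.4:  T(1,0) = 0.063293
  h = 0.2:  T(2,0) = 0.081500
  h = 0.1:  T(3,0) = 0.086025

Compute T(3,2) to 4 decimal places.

0.0875

Richardson extrapolation on the trapezoidal column (denominator 4−1=3):
T(2,1) = (4·0.081500 − 0.063293) / 3 = 0.087569
T(3,1) = 0.086025 + (0.086025 − 0.081500)/3 = 0.087533
T(3,2) = (16·0.087533 − 0.087569) / 15 = 0.087531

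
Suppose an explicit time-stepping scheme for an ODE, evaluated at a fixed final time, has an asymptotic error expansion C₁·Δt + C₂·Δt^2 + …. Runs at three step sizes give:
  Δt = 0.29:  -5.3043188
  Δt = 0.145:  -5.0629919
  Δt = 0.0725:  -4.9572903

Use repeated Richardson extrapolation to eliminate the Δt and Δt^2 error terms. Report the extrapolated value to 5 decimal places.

First eliminate the Δt term (factor 2^1 = 2):
  B₁ = (2·(-5.0629919) − (-5.3043188))/1 = -4.8216650
  B₂ = (2·(-4.9572903) − (-5.0629919))/1 = -4.8515887
Then eliminate the Δt^2 term (factor 2^2 = 4):
  (4·(-4.8515887) − (-4.8216650))/3 = -4.8615633

-4.86156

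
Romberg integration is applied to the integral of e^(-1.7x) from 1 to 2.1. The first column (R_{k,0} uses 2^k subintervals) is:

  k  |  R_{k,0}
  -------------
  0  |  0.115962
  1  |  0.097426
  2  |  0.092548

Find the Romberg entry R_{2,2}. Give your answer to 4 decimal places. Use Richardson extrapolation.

Richardson extrapolation on the trapezoidal column (denominator 4−1=3):
R_{1,1} = 0.097426 + (0.097426 − 0.115962)/3 = 0.091247
R_{2,1} = 0.092548 + (0.092548 − 0.097426)/3 = 0.090922
R_{2,2} = 0.090922 + (0.090922 − 0.091247)/15 = 0.090900

0.0909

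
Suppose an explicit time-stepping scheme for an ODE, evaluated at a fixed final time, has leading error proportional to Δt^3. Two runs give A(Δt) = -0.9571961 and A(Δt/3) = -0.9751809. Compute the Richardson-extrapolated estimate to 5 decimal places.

-0.97587

The leading error scales as Δt^3; refining by a factor of 3 reduces it by 3^3 = 27.
Extrapolated value = (27·A(Δt/3) − A(Δt)) / (27 − 1)
= (27·(-0.9751809) − (-0.9571961)) / 26
= -25.3726882 / 26 = -0.9758726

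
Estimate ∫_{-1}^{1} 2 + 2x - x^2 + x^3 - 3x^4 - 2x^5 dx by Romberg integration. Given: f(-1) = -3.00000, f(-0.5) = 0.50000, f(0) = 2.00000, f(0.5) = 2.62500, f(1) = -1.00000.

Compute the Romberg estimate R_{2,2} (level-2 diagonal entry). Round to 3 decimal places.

R_{0,0} (trapezoid, 1 panel, h=2.0000): -4.00000
R_{1,0} (trapezoid, 2 panels, h=1.0000): 0.00000
R_{2,0} (trapezoid, 4 panels, h=0.5000): 1.56250
R_{1,1} = 0.00000 + (0.00000 − (-4.00000))/3 = 1.33333
R_{2,1} = 1.56250 + (1.56250 − 0.00000)/3 = 2.08333
R_{2,2} = 2.08333 + (2.08333 − 1.33333)/15 = 2.13333

2.133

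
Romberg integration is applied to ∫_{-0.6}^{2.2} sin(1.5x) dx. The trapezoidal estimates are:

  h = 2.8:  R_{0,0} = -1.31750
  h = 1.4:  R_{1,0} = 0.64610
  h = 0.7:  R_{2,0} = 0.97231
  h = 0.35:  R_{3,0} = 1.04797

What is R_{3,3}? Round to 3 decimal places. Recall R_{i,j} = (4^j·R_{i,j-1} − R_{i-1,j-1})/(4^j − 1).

R_{1,1} = 0.64610 + (0.64610 − (-1.31750))/3 = 1.30063
R_{2,1} = 0.97231 + (0.97231 − 0.64610)/3 = 1.08105
R_{3,1} = 1.04797 + (1.04797 − 0.97231)/3 = 1.07319
R_{2,2} = 1.08105 + (1.08105 − 1.30063)/15 = 1.06641
R_{3,2} = 1.07319 + (1.07319 − 1.08105)/15 = 1.07267
R_{3,3} = 1.07267 + (1.07267 − 1.06641)/63 = 1.07277

1.073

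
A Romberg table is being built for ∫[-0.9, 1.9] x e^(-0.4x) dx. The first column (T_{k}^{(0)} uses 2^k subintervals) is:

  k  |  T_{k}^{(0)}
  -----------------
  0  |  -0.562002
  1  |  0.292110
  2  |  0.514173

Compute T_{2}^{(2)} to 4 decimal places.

T_{1}^{(1)} = (4·0.292110 − (-0.562002)) / 3 = 0.576814
T_{2}^{(1)} = (4·0.514173 − 0.292110) / 3 = 0.588194
T_{2}^{(2)} = (16·0.588194 − 0.576814) / 15 = 0.588953

0.5890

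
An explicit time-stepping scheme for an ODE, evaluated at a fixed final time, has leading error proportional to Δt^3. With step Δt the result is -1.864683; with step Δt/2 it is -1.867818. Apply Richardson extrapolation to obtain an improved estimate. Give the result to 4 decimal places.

-1.8683

The leading error scales as Δt^3; refining by a factor of 2 reduces it by 2^3 = 8.
Extrapolated value = (8·A(Δt/2) − A(Δt)) / (8 − 1)
= (8·(-1.867818) − (-1.864683)) / 7
= -13.077861 / 7 = -1.868266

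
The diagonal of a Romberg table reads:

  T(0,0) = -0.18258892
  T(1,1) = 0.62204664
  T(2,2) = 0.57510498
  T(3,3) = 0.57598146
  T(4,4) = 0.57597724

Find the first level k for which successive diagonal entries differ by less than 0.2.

|T(1,1) − T(0,0)| = 0.80463556 ≥ 0.2
|T(2,2) − T(1,1)| = 0.04694166 < 0.2

k = 2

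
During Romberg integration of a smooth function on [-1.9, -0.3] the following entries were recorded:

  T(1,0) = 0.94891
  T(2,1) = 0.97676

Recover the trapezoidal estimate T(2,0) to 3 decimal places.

0.970

From T(2,1) = (4·T(2,0) − T(1,0))/3, solve for T(2,0):
4·T(2,0) = 3·0.97676 + 0.94891 = 3.87919
T(2,0) = 0.96980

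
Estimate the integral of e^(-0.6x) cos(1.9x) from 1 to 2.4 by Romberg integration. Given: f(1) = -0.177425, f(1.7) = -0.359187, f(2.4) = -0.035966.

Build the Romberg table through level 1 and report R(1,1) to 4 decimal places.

-0.3850

R(0,0) (trapezoid, 1 panel, h=1.4000): -0.149374
R(1,0) (trapezoid, 2 panels, h=0.7000): -0.326118
R(1,1) = -0.326118 + (-0.326118 − (-0.149374))/3 = -0.385033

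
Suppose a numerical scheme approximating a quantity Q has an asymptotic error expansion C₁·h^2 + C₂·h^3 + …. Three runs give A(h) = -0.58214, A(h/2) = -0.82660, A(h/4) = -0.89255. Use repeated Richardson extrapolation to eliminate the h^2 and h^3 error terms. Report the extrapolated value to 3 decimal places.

First eliminate the h^2 term (factor 2^2 = 4):
  B₁ = (4·(-0.82660) − (-0.58214))/3 = -0.90809
  B₂ = (4·(-0.89255) − (-0.82660))/3 = -0.91453
Then eliminate the h^3 term (factor 2^3 = 8):
  (8·(-0.91453) − (-0.90809))/7 = -0.91545

-0.915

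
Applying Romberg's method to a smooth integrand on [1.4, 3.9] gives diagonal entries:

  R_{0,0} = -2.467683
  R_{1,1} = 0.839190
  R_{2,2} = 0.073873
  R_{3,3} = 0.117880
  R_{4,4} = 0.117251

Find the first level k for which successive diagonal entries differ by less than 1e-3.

k = 4

|R_{1,1} − R_{0,0}| = 3.306873 ≥ 1e-3
|R_{2,2} − R_{1,1}| = 0.765317 ≥ 1e-3
|R_{3,3} − R_{2,2}| = 0.044007 ≥ 1e-3
|R_{4,4} − R_{3,3}| = 0.000629 < 1e-3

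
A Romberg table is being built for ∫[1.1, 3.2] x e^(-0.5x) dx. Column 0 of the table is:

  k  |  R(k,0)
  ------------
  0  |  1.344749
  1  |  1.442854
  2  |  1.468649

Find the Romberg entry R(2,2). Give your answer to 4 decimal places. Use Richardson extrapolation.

Richardson extrapolation on the trapezoidal column (denominator 4−1=3):
R(1,1) = (4·1.442854 − 1.344749) / 3 = 1.475556
R(2,1) = 1.468649 + (1.468649 − 1.442854)/3 = 1.477247
R(2,2) = 1.477247 + (1.477247 − 1.475556)/15 = 1.477360

1.4774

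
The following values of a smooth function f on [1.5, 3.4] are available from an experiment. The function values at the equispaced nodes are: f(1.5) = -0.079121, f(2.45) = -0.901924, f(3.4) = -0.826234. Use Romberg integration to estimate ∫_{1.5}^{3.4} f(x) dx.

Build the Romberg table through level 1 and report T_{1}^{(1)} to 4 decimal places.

-1.4291

T_{0}^{(0)} (trapezoid, 1 panel, h=1.9000): -0.860087
T_{1}^{(0)} (trapezoid, 2 panels, h=0.9500): -1.286871
T_{1}^{(1)} = -1.286871 + (-1.286871 − (-0.860087))/3 = -1.429132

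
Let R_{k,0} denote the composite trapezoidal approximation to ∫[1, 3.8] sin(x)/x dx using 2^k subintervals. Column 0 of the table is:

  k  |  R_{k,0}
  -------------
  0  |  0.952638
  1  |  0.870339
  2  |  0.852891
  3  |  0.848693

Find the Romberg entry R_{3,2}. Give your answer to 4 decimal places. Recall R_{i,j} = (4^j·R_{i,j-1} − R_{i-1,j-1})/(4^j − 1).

0.8473

R_{2,1} = 0.852891 + (0.852891 − 0.870339)/3 = 0.847075
R_{3,1} = (4·0.848693 − 0.852891) / 3 = 0.847294
R_{3,2} = (16·0.847294 − 0.847075) / 15 = 0.847309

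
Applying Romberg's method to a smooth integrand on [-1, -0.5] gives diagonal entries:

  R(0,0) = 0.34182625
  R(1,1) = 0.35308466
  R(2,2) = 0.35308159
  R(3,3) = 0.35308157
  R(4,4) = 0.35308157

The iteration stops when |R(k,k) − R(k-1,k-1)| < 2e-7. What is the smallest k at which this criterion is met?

|R(1,1) − R(0,0)| = 0.01125841 ≥ 2e-7
|R(2,2) − R(1,1)| = 0.00000307 ≥ 2e-7
|R(3,3) − R(2,2)| = 0.00000002 < 2e-7

k = 3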